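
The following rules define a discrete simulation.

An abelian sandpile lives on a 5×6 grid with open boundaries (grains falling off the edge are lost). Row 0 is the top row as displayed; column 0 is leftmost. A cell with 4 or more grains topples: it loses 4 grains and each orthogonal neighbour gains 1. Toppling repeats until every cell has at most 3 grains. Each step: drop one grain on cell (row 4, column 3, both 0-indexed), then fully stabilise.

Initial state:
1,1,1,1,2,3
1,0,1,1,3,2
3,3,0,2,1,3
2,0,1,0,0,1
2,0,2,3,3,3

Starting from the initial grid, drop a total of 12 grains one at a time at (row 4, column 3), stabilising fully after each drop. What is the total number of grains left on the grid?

[0] 1,1,1,1,2,3
1,0,1,1,3,2
3,3,0,2,1,3
2,0,1,0,0,1
2,0,2,3,3,3
[1] 1,1,1,1,2,3
1,0,1,1,3,2
3,3,0,2,1,3
2,0,1,1,1,2
2,0,3,1,1,0
[2] 1,1,1,1,2,3
1,0,1,1,3,2
3,3,0,2,1,3
2,0,1,1,1,2
2,0,3,2,1,0
[3] 1,1,1,1,2,3
1,0,1,1,3,2
3,3,0,2,1,3
2,0,1,1,1,2
2,0,3,3,1,0
[4] 1,1,1,1,2,3
1,0,1,1,3,2
3,3,0,2,1,3
2,0,2,2,1,2
2,1,0,1,2,0
[5] 1,1,1,1,2,3
1,0,1,1,3,2
3,3,0,2,1,3
2,0,2,2,1,2
2,1,0,2,2,0
[6] 1,1,1,1,2,3
1,0,1,1,3,2
3,3,0,2,1,3
2,0,2,2,1,2
2,1,0,3,2,0
[7] 1,1,1,1,2,3
1,0,1,1,3,2
3,3,0,2,1,3
2,0,2,3,1,2
2,1,1,0,3,0
[8] 1,1,1,1,2,3
1,0,1,1,3,2
3,3,0,2,1,3
2,0,2,3,1,2
2,1,1,1,3,0
[9] 1,1,1,1,2,3
1,0,1,1,3,2
3,3,0,2,1,3
2,0,2,3,1,2
2,1,1,2,3,0
[10] 1,1,1,1,2,3
1,0,1,1,3,2
3,3,0,2,1,3
2,0,2,3,1,2
2,1,1,3,3,0
[11] 1,1,1,1,2,3
1,0,1,1,3,2
3,3,0,3,1,3
2,0,3,0,3,2
2,1,2,2,0,1
[12] 1,1,1,1,2,3
1,0,1,1,3,2
3,3,0,3,1,3
2,0,3,0,3,2
2,1,2,3,0,1

49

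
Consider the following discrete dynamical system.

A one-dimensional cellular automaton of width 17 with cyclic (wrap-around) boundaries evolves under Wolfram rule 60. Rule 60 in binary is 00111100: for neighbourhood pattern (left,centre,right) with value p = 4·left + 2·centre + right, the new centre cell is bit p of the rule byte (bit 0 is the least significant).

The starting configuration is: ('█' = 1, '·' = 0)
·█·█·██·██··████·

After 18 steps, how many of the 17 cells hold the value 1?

t=0: ·█·█·██·██··████·
t=1: ·█████·██·█·█···█
t=2: ██····██·█████··█
t=3: ··█···█·██····█·█
t=4: █·██··███·█···███
t=5: ·██·█·█··███··█··
t=6: ·█·█████·█··█·██·
t=7: ·███····███·███·█
t=8: ██··█···█··██··██
t=9: ··█·██··██·█·█·█·
t=10: ··███·█·█·███████
t=11: █·█··██████······
t=12: ████·█·····█·····
t=13: █···███····██····
t=14: ██··█··█···█·█···
t=15: █·█·██·██··████··
t=16: █████·██·█·█···█·
t=17: █····██·█████··██
t=18: ·█···█·██····█·█·

6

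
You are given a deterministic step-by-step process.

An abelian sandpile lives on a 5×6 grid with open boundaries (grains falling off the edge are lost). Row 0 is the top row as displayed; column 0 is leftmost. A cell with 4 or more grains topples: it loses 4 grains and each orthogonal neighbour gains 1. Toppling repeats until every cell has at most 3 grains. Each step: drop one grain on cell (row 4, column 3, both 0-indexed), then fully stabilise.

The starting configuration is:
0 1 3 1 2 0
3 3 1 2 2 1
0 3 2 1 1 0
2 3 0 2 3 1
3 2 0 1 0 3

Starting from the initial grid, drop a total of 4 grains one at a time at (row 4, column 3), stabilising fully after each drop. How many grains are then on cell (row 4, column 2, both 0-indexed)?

1

t=0: 0 1 3 1 2 0
3 3 1 2 2 1
0 3 2 1 1 0
2 3 0 2 3 1
3 2 0 1 0 3
t=1: 0 1 3 1 2 0
3 3 1 2 2 1
0 3 2 1 1 0
2 3 0 2 3 1
3 2 0 2 0 3
t=2: 0 1 3 1 2 0
3 3 1 2 2 1
0 3 2 1 1 0
2 3 0 2 3 1
3 2 0 3 0 3
t=3: 0 1 3 1 2 0
3 3 1 2 2 1
0 3 2 1 1 0
2 3 0 3 3 1
3 2 1 0 1 3
t=4: 0 1 3 1 2 0
3 3 1 2 2 1
0 3 2 1 1 0
2 3 0 3 3 1
3 2 1 1 1 3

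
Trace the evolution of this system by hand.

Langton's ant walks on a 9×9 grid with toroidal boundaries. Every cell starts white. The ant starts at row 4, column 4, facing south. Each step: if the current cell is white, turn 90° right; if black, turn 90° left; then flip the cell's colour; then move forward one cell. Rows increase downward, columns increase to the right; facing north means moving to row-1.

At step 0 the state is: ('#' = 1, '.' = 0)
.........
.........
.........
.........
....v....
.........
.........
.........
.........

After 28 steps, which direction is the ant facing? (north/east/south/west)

south

[0] .........
.........
.........
.........
....v....
.........
.........
.........
.........
[1] .........
.........
.........
.........
...<#....
.........
.........
.........
.........
[2] .........
.........
.........
...^.....
...##....
.........
.........
.........
.........
[3] .........
.........
.........
...#>....
...##....
.........
.........
.........
.........
[4] .........
.........
.........
...##....
...#v....
.........
.........
.........
.........
[5] .........
.........
.........
...##....
...#.>...
.........
.........
.........
.........
[6] .........
.........
.........
...##....
...#.#...
.....v...
.........
.........
.........
[7] .........
.........
.........
...##....
...#.#...
....<#...
.........
.........
.........
[8] .........
.........
.........
...##....
...#^#...
....##...
.........
.........
.........
[9] .........
.........
.........
...##....
...##>...
....##...
.........
.........
.........
[10] .........
.........
.........
...##^...
...##....
....##...
.........
.........
.........
[11] .........
.........
.........
...###>..
...##....
....##...
.........
.........
.........
[12] .........
.........
.........
...####..
...##.v..
....##...
.........
.........
.........
[13] .........
.........
.........
...####..
...##<#..
....##...
.........
.........
.........
[14] .........
.........
.........
...##^#..
...####..
....##...
.........
.........
.........
[15] .........
.........
.........
...#<.#..
...####..
....##...
.........
.........
.........
[16] .........
.........
.........
...#..#..
...#v##..
....##...
.........
.........
.........
[17] .........
.........
.........
...#..#..
...#.>#..
....##...
.........
.........
.........
[18] .........
.........
.........
...#.^#..
...#..#..
....##...
.........
.........
.........
[19] .........
.........
.........
...#.#>..
...#..#..
....##...
.........
.........
.........
[20] .........
.........
......^..
...#.#...
...#..#..
....##...
.........
.........
.........
[21] .........
.........
......#>.
...#.#...
...#..#..
....##...
.........
.........
.........
[22] .........
.........
......##.
...#.#.v.
...#..#..
....##...
.........
.........
.........
[23] .........
.........
......##.
...#.#<#.
...#..#..
....##...
.........
.........
.........
[24] .........
.........
......^#.
...#.###.
...#..#..
....##...
.........
.........
.........
[25] .........
.........
.....<.#.
...#.###.
...#..#..
....##...
.........
.........
.........
[26] .........
.....^...
.....#.#.
...#.###.
...#..#..
....##...
.........
.........
.........
[27] .........
.....#>..
.....#.#.
...#.###.
...#..#..
....##...
.........
.........
.........
[28] .........
.....##..
.....#v#.
...#.###.
...#..#..
....##...
.........
.........
.........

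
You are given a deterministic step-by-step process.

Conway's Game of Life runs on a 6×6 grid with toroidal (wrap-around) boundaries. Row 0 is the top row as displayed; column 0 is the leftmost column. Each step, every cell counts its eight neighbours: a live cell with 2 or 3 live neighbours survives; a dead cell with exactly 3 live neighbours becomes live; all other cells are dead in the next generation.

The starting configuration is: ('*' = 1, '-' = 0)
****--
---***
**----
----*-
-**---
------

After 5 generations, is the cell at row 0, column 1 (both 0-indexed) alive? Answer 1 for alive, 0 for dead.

[0] ****--
---***
**----
----*-
-**---
------
[1] ****-*
---***
*--*--
*-*---
------
*--*--
[2] -*----
------
****--
-*----
-*----
*--***
[3] *---**
*-----
***---
------
-**-**
***-**
[4] ---**-
------
**----
---*-*
--*-*-
--*---
[5] ---*--
------
*-----
******
--*-*-
--*-*-

0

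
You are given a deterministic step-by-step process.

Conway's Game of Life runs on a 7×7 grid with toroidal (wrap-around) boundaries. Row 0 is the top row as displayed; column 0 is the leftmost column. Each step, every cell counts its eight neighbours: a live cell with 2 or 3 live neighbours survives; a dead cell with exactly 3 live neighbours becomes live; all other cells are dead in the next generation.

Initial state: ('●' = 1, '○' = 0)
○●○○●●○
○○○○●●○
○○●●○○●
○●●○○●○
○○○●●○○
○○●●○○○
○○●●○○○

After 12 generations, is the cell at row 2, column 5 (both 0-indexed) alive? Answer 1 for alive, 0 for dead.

0

step 0: ○●○○●●○
○○○○●●○
○○●●○○●
○●●○○●○
○○○●●○○
○○●●○○○
○○●●○○○
step 1: ○○●○○●○
○○●○○○●
○●●●○○●
○●○○○●○
○●○○●○○
○○○○○○○
○●○○○○○
step 2: ○●●○○○○
●○○○○●●
○●○●○●●
○●○●●●○
○○○○○○○
○○○○○○○
○○○○○○○
step 3: ●●○○○○●
○○○○●●○
○●○●○○○
●○○●○●●
○○○○●○○
○○○○○○○
○○○○○○○
step 4: ●○○○○●●
○●●○●●●
●○●●○○○
●○●●○●●
○○○○●●●
○○○○○○○
●○○○○○○
step 5: ○○○○●○○
○○●○●○○
○○○○○○○
●○●○○○○
●○○●●○○
○○○○○●●
●○○○○○○
step 6: ○○○●○○○
○○○●○○○
○●○●○○○
○●○●○○○
●●○●●●○
●○○○●●●
○○○○○●●
step 7: ○○○○●○○
○○○●●○○
○○○●●○○
○●○●○○○
○●○●○○○
○●○●○○○
●○○○○○○
step 8: ○○○●●○○
○○○○○●○
○○○○○○○
○○○●○○○
●●○●●○○
●●○○○○○
○○○○○○○
step 9: ○○○○●○○
○○○○●○○
○○○○○○○
○○●●●○○
●●○●●○○
●●●○○○○
○○○○○○○
step 10: ○○○○○○○
○○○○○○○
○○○○●○○
○●●○●○○
●○○○●○○
●○●●○○○
○●○○○○○
step 11: ○○○○○○○
○○○○○○○
○○○●○○○
○●○○●●○
●○○○●○○
●○●●○○○
○●●○○○○
step 12: ○○○○○○○
○○○○○○○
○○○○●○○
○○○●●●○
●○●○●●●
●○●●○○○
○●●●○○○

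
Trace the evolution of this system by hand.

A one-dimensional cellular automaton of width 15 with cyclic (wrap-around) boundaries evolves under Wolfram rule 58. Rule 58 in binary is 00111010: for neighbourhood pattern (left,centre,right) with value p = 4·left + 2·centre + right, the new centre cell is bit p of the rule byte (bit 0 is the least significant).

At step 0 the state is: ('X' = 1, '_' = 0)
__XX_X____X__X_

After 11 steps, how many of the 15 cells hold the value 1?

[0] __XX_X____X__X_
[1] _XX_X_X__X_XX_X
[2] XX_X_X_XX_XX_X_
[3] X_X_X_XX_XX_X_X
[4] _X_X_XX_XX_X_XX
[5] X_X_XX_XX_X_XX_
[6] _X_XX_XX_X_XX_X
[7] X_XX_XX_X_XX_X_
[8] _XX_XX_X_XX_X_X
[9] XX_XX_X_XX_X_X_
[10] X_XX_X_XX_X_X_X
[11] _XX_X_XX_X_X_XX

9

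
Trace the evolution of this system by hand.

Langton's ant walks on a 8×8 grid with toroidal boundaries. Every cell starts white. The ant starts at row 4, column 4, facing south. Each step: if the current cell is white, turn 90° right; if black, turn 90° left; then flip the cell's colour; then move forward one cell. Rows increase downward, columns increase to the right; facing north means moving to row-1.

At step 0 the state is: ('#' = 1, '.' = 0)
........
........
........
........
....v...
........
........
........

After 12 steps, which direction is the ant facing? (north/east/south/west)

south

0) ........
........
........
........
....v...
........
........
........
1) ........
........
........
........
...<#...
........
........
........
2) ........
........
........
...^....
...##...
........
........
........
3) ........
........
........
...#>...
...##...
........
........
........
4) ........
........
........
...##...
...#v...
........
........
........
5) ........
........
........
...##...
...#.>..
........
........
........
6) ........
........
........
...##...
...#.#..
.....v..
........
........
7) ........
........
........
...##...
...#.#..
....<#..
........
........
8) ........
........
........
...##...
...#^#..
....##..
........
........
9) ........
........
........
...##...
...##>..
....##..
........
........
10) ........
........
........
...##^..
...##...
....##..
........
........
11) ........
........
........
...###>.
...##...
....##..
........
........
12) ........
........
........
...####.
...##.v.
....##..
........
........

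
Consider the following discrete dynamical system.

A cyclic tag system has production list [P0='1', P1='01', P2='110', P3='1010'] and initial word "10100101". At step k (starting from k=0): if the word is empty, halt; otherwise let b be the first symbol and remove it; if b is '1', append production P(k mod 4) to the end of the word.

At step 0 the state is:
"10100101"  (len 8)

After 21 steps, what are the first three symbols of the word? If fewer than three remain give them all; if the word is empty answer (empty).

110

t=0: "10100101"  (len 8)
t=1: "01001011"  (len 8)
t=2: "1001011"  (len 7)
t=3: "001011110"  (len 9)
t=4: "01011110"  (len 8)
t=5: "1011110"  (len 7)
t=6: "01111001"  (len 8)
t=7: "1111001"  (len 7)
t=8: "1110011010"  (len 10)
t=9: "1100110101"  (len 10)
t=10: "10011010101"  (len 11)
t=11: "0011010101110"  (len 13)
t=12: "011010101110"  (len 12)
t=13: "11010101110"  (len 11)
t=14: "101010111001"  (len 12)
t=15: "01010111001110"  (len 14)
t=16: "1010111001110"  (len 13)
t=17: "0101110011101"  (len 13)
t=18: "101110011101"  (len 12)
t=19: "01110011101110"  (len 14)
t=20: "1110011101110"  (len 13)
t=21: "1100111011101"  (len 13)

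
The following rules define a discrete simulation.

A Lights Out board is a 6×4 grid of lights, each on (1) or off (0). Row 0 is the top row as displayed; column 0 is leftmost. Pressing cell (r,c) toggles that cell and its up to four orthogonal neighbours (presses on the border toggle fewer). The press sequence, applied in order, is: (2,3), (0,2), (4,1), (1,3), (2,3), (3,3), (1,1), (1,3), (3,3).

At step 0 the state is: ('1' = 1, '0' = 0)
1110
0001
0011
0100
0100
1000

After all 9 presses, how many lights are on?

13

k=0  1110
0001
0011
0100
0100
1000
k=1  1110
0000
0000
0101
0100
1000
k=2  1001
0010
0000
0101
0100
1000
k=3  1001
0010
0000
0001
1010
1100
k=4  1000
0001
0001
0001
1010
1100
k=5  1000
0000
0010
0000
1010
1100
k=6  1000
0000
0011
0011
1011
1100
k=7  1100
1110
0111
0011
1011
1100
k=8  1101
1101
0110
0011
1011
1100
k=9  1101
1101
0111
0000
1010
1100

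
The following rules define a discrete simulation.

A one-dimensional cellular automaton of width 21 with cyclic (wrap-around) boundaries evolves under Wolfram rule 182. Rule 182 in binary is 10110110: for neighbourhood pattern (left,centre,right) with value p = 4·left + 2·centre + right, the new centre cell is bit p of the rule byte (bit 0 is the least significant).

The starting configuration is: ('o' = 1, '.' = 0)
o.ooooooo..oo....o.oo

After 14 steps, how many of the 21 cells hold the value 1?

gen 0: o.ooooooo..oo....o.oo
gen 1: .o.ooooo.oo..o..ooo.o
gen 2: ooo.ooo.o..ooooo.o.oo
gen 3: oo.o.o.oooo.ooo.ooo.o
gen 4: o.ooooo.oo.o.o.o.o.o.
gen 5: oo.ooo.o..ooooooooooo
gen 6: o.o.o.oooo.oooooooooo
gen 7: .ooooo.oo.o.ooooooooo
gen 8: o.ooo.o..ooo.ooooooo.
gen 9: oo.o.oooo.o.o.ooooo.o
gen 10: o.ooo.oo.ooooo.ooo.o.
gen 11: oo.o.o..o.ooo.o.o.ooo
gen 12: o.oooooooo.o.ooooo.oo
gen 13: .o.oooooo.ooo.ooo.o.o
gen 14: ooo.oooo.o.o.o.o.oooo

15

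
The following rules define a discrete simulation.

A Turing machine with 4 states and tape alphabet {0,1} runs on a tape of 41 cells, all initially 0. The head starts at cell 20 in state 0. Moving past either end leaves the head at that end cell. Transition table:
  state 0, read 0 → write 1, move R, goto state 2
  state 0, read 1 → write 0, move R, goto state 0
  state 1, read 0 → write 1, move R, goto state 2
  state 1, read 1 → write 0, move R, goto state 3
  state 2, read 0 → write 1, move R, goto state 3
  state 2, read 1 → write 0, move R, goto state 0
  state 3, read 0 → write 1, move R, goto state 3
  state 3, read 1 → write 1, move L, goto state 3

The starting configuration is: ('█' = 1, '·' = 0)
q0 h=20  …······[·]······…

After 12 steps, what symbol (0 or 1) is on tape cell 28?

0) q0 h=20  …······[·]······…
1) q2 h=21  …·····█[·]······…
2) q3 h=22  …····██[·]······…
3) q3 h=23  …···███[·]······…
4) q3 h=24  …··████[·]······…
5) q3 h=25  …·█████[·]······…
6) q3 h=26  …██████[·]······…
7) q3 h=27  …██████[·]······…
8) q3 h=28  …██████[·]······…
9) q3 h=29  …██████[·]······…
10) q3 h=30  …██████[·]······…
11) q3 h=31  …██████[·]······…
12) q3 h=32  …██████[·]······…

1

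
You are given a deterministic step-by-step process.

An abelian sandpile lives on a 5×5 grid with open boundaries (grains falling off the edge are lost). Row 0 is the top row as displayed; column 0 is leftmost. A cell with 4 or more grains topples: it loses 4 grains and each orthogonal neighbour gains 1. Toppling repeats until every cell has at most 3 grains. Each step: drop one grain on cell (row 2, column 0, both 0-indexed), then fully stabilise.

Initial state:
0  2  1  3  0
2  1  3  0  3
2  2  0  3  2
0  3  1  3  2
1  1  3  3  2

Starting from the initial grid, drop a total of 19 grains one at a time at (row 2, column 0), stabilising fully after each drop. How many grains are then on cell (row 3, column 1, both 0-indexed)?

2

0) 0  2  1  3  0
2  1  3  0  3
2  2  0  3  2
0  3  1  3  2
1  1  3  3  2
1) 0  2  1  3  0
2  1  3  0  3
3  2  0  3  2
0  3  1  3  2
1  1  3  3  2
2) 0  2  1  3  0
3  1  3  0  3
0  3  0  3  2
1  3  1  3  2
1  1  3  3  2
3) 0  2  1  3  0
3  1  3  0  3
1  3  0  3  2
1  3  1  3  2
1  1  3  3  2
4) 0  2  1  3  0
3  1  3  0  3
2  3  0  3  2
1  3  1  3  2
1  1  3  3  2
5) 0  2  1  3  0
3  1  3  0  3
3  3  0  3  2
1  3  1  3  2
1  1  3  3  2
6) 1  2  1  3  0
0  3  3  0  3
2  1  1  3  2
3  0  2  3  2
1  2  3  3  2
7) 1  2  1  3  0
0  3  3  0  3
3  1  1  3  2
3  0  2  3  2
1  2  3  3  2
8) 1  2  1  3  0
1  3  3  0  3
1  2  1  3  2
0  1  2  3  2
2  2  3  3  2
9) 1  2  1  3  0
1  3  3  0  3
2  2  1  3  2
0  1  2  3  2
2  2  3  3  2
10) 1  2  1  3  0
1  3  3  0  3
3  2  1  3  2
0  1  2  3  2
2  2  3  3  2
11) 1  2  1  3  0
2  3  3  0  3
0  3  1  3  2
1  1  2  3  2
2  2  3  3  2
12) 1  2  1  3  0
2  3  3  0  3
1  3  1  3  2
1  1  2  3  2
2  2  3  3  2
13) 1  2  1  3  0
2  3  3  0  3
2  3  1  3  2
1  1  2  3  2
2  2  3  3  2
14) 1  2  1  3  0
2  3  3  0  3
3  3  1  3  2
1  1  2  3  2
2  2  3  3  2
15) 2  3  2  3  0
0  2  0  1  3
2  1  3  3  2
2  2  2  3  2
2  2  3  3  2
16) 2  3  2  3  0
0  2  0  1  3
3  1  3  3  2
2  2  2  3  2
2  2  3  3  2
17) 2  3  2  3  0
1  2  0  1  3
0  2  3  3  2
3  2  2  3  2
2  2  3  3  2
18) 2  3  2  3  0
1  2  0  1  3
1  2  3  3  2
3  2  2  3  2
2  2  3  3  2
19) 2  3  2  3  0
1  2  0  1  3
2  2  3  3  2
3  2  2  3  2
2  2  3  3  2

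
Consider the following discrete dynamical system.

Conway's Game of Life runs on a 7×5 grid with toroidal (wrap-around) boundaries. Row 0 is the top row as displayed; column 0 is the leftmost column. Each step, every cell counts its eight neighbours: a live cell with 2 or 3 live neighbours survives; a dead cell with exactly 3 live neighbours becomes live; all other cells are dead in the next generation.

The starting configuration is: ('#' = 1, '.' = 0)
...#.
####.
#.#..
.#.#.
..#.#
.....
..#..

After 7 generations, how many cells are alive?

t=0: ...#.
####.
#.#..
.#.#.
..#.#
.....
..#..
t=1: ...##
#..#.
#....
##.##
..##.
...#.
.....
t=2: ...##
#..#.
..##.
##.#.
##...
..##.
...##
t=3: #.#..
.....
#..#.
#..#.
#..#.
####.
.....
t=4: .....
.#..#
.....
####.
#..#.
####.
#..##
t=5: ...#.
.....
...##
####.
.....
.....
#..#.
t=6: ....#
...##
##.##
####.
.##..
.....
....#
t=7: #...#
..#..
.....
.....
#..#.
.....
.....

5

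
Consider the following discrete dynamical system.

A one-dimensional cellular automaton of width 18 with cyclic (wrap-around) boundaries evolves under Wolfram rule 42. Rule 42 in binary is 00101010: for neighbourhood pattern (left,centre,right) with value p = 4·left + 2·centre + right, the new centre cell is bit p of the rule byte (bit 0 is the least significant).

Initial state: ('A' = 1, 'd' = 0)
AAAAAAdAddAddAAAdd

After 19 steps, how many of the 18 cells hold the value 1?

6

k=0  AAAAAAdAddAddAAAdd
k=1  AdddddAddAddAAdddA
k=2  dddddAddAddAAdddAA
k=3  ddddAddAddAAdddAAd
k=4  dddAddAddAAdddAAdd
k=5  ddAddAddAAdddAAddd
k=6  dAddAddAAdddAAdddd
k=7  AddAddAAdddAAddddd
k=8  ddAddAAdddAAdddddA
k=9  dAddAAdddAAdddddAd
k=10  AddAAdddAAdddddAdd
k=11  ddAAdddAAdddddAddA
k=12  dAAdddAAdddddAddAd
k=13  AAdddAAdddddAddAdd
k=14  AdddAAdddddAddAddA
k=15  dddAAdddddAddAddAA
k=16  ddAAdddddAddAddAAd
k=17  dAAdddddAddAddAAdd
k=18  AAdddddAddAddAAddd
k=19  AdddddAddAddAAdddA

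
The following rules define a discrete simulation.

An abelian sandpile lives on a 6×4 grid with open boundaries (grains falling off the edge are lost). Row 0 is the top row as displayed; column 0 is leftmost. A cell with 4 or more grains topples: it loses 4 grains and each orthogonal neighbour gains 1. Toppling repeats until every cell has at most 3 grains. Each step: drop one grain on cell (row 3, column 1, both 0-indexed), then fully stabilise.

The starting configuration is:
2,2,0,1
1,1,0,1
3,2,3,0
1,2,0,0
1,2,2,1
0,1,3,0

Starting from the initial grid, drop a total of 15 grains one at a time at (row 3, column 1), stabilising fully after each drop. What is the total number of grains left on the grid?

38

[0] 2,2,0,1
1,1,0,1
3,2,3,0
1,2,0,0
1,2,2,1
0,1,3,0
[1] 2,2,0,1
1,1,0,1
3,2,3,0
1,3,0,0
1,2,2,1
0,1,3,0
[2] 2,2,0,1
1,1,0,1
3,3,3,0
2,0,1,0
1,3,2,1
0,1,3,0
[3] 2,2,0,1
1,1,0,1
3,3,3,0
2,1,1,0
1,3,2,1
0,1,3,0
[4] 2,2,0,1
1,1,0,1
3,3,3,0
2,2,1,0
1,3,2,1
0,1,3,0
[5] 2,2,0,1
1,1,0,1
3,3,3,0
2,3,1,0
1,3,2,1
0,1,3,0
[6] 2,2,0,1
2,2,1,1
1,2,0,1
0,3,3,0
3,0,3,1
0,2,3,0
[7] 2,2,0,1
2,2,1,1
1,3,1,1
1,1,1,1
3,2,1,2
0,3,0,1
[8] 2,2,0,1
2,2,1,1
1,3,1,1
1,2,1,1
3,2,1,2
0,3,0,1
[9] 2,2,0,1
2,2,1,1
1,3,1,1
1,3,1,1
3,2,1,2
0,3,0,1
[10] 2,2,0,1
2,3,1,1
2,0,2,1
2,1,2,1
3,3,1,2
0,3,0,1
[11] 2,2,0,1
2,3,1,1
2,0,2,1
2,2,2,1
3,3,1,2
0,3,0,1
[12] 2,2,0,1
2,3,1,1
2,0,2,1
2,3,2,1
3,3,1,2
0,3,0,1
[13] 2,2,0,1
2,3,1,1
3,1,2,1
0,2,3,1
1,2,2,2
2,0,1,1
[14] 2,2,0,1
2,3,1,1
3,1,2,1
0,3,3,1
1,2,2,2
2,0,1,1
[15] 2,2,0,1
2,3,1,1
3,2,3,1
1,1,0,2
1,3,3,2
2,0,1,1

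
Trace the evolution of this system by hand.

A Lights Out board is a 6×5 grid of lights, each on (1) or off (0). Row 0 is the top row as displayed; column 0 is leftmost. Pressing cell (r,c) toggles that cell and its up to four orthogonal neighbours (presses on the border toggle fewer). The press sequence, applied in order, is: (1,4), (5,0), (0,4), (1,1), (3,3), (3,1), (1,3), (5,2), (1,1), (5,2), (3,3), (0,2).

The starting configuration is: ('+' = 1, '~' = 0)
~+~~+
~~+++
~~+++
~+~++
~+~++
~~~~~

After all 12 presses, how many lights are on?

16

t=0: ~+~~+
~~+++
~~+++
~+~++
~+~++
~~~~~
t=1: ~+~~~
~~+~~
~~++~
~+~++
~+~++
~~~~~
t=2: ~+~~~
~~+~~
~~++~
~+~++
++~++
++~~~
t=3: ~+~++
~~+~+
~~++~
~+~++
++~++
++~~~
t=4: ~~~++
++~~+
~+++~
~+~++
++~++
++~~~
t=5: ~~~++
++~~+
~++~~
~++~~
++~~+
++~~~
t=6: ~~~++
++~~+
~~+~~
+~~~~
+~~~+
++~~~
t=7: ~~~~+
++++~
~~++~
+~~~~
+~~~+
++~~~
t=8: ~~~~+
++++~
~~++~
+~~~~
+~+~+
+~++~
t=9: ~+~~+
~~~+~
~+++~
+~~~~
+~+~+
+~++~
t=10: ~+~~+
~~~+~
~+++~
+~~~~
+~~~+
++~~~
t=11: ~+~~+
~~~+~
~++~~
+~+++
+~~++
++~~~
t=12: ~~+++
~~++~
~++~~
+~+++
+~~++
++~~~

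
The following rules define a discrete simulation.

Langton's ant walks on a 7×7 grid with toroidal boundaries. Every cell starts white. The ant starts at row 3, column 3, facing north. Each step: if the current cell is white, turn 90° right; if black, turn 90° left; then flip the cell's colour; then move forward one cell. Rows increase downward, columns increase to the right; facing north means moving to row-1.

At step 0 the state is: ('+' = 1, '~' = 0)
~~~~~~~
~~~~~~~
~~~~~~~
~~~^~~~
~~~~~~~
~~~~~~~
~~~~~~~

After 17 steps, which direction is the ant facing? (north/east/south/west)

[0] ~~~~~~~
~~~~~~~
~~~~~~~
~~~^~~~
~~~~~~~
~~~~~~~
~~~~~~~
[1] ~~~~~~~
~~~~~~~
~~~~~~~
~~~+>~~
~~~~~~~
~~~~~~~
~~~~~~~
[2] ~~~~~~~
~~~~~~~
~~~~~~~
~~~++~~
~~~~v~~
~~~~~~~
~~~~~~~
[3] ~~~~~~~
~~~~~~~
~~~~~~~
~~~++~~
~~~<+~~
~~~~~~~
~~~~~~~
[4] ~~~~~~~
~~~~~~~
~~~~~~~
~~~^+~~
~~~++~~
~~~~~~~
~~~~~~~
[5] ~~~~~~~
~~~~~~~
~~~~~~~
~~<~+~~
~~~++~~
~~~~~~~
~~~~~~~
[6] ~~~~~~~
~~~~~~~
~~^~~~~
~~+~+~~
~~~++~~
~~~~~~~
~~~~~~~
[7] ~~~~~~~
~~~~~~~
~~+>~~~
~~+~+~~
~~~++~~
~~~~~~~
~~~~~~~
[8] ~~~~~~~
~~~~~~~
~~++~~~
~~+v+~~
~~~++~~
~~~~~~~
~~~~~~~
[9] ~~~~~~~
~~~~~~~
~~++~~~
~~<++~~
~~~++~~
~~~~~~~
~~~~~~~
[10] ~~~~~~~
~~~~~~~
~~++~~~
~~~++~~
~~v++~~
~~~~~~~
~~~~~~~
[11] ~~~~~~~
~~~~~~~
~~++~~~
~~~++~~
~<+++~~
~~~~~~~
~~~~~~~
[12] ~~~~~~~
~~~~~~~
~~++~~~
~^~++~~
~++++~~
~~~~~~~
~~~~~~~
[13] ~~~~~~~
~~~~~~~
~~++~~~
~+>++~~
~++++~~
~~~~~~~
~~~~~~~
[14] ~~~~~~~
~~~~~~~
~~++~~~
~++++~~
~+v++~~
~~~~~~~
~~~~~~~
[15] ~~~~~~~
~~~~~~~
~~++~~~
~++++~~
~+~>+~~
~~~~~~~
~~~~~~~
[16] ~~~~~~~
~~~~~~~
~~++~~~
~++^+~~
~+~~+~~
~~~~~~~
~~~~~~~
[17] ~~~~~~~
~~~~~~~
~~++~~~
~+<~+~~
~+~~+~~
~~~~~~~
~~~~~~~

west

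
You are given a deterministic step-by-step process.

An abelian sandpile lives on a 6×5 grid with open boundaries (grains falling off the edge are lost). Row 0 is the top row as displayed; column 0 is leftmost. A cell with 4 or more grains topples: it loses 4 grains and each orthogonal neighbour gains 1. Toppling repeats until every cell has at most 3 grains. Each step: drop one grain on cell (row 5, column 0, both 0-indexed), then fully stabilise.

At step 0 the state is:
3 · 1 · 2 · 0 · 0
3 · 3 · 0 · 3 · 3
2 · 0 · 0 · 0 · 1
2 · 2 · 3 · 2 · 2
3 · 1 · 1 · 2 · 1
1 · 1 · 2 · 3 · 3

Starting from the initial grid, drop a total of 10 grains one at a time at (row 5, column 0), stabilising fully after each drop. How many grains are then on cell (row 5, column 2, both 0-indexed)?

3

[0] 3 · 1 · 2 · 0 · 0
3 · 3 · 0 · 3 · 3
2 · 0 · 0 · 0 · 1
2 · 2 · 3 · 2 · 2
3 · 1 · 1 · 2 · 1
1 · 1 · 2 · 3 · 3
[1] 3 · 1 · 2 · 0 · 0
3 · 3 · 0 · 3 · 3
2 · 0 · 0 · 0 · 1
2 · 2 · 3 · 2 · 2
3 · 1 · 1 · 2 · 1
2 · 1 · 2 · 3 · 3
[2] 3 · 1 · 2 · 0 · 0
3 · 3 · 0 · 3 · 3
2 · 0 · 0 · 0 · 1
2 · 2 · 3 · 2 · 2
3 · 1 · 1 · 2 · 1
3 · 1 · 2 · 3 · 3
[3] 3 · 1 · 2 · 0 · 0
3 · 3 · 0 · 3 · 3
2 · 0 · 0 · 0 · 1
3 · 2 · 3 · 2 · 2
0 · 2 · 1 · 2 · 1
1 · 2 · 2 · 3 · 3
[4] 3 · 1 · 2 · 0 · 0
3 · 3 · 0 · 3 · 3
2 · 0 · 0 · 0 · 1
3 · 2 · 3 · 2 · 2
0 · 2 · 1 · 2 · 1
2 · 2 · 2 · 3 · 3
[5] 3 · 1 · 2 · 0 · 0
3 · 3 · 0 · 3 · 3
2 · 0 · 0 · 0 · 1
3 · 2 · 3 · 2 · 2
0 · 2 · 1 · 2 · 1
3 · 2 · 2 · 3 · 3
[6] 3 · 1 · 2 · 0 · 0
3 · 3 · 0 · 3 · 3
2 · 0 · 0 · 0 · 1
3 · 2 · 3 · 2 · 2
1 · 2 · 1 · 2 · 1
0 · 3 · 2 · 3 · 3
[7] 3 · 1 · 2 · 0 · 0
3 · 3 · 0 · 3 · 3
2 · 0 · 0 · 0 · 1
3 · 2 · 3 · 2 · 2
1 · 2 · 1 · 2 · 1
1 · 3 · 2 · 3 · 3
[8] 3 · 1 · 2 · 0 · 0
3 · 3 · 0 · 3 · 3
2 · 0 · 0 · 0 · 1
3 · 2 · 3 · 2 · 2
1 · 2 · 1 · 2 · 1
2 · 3 · 2 · 3 · 3
[9] 3 · 1 · 2 · 0 · 0
3 · 3 · 0 · 3 · 3
2 · 0 · 0 · 0 · 1
3 · 2 · 3 · 2 · 2
1 · 2 · 1 · 2 · 1
3 · 3 · 2 · 3 · 3
[10] 3 · 1 · 2 · 0 · 0
3 · 3 · 0 · 3 · 3
2 · 0 · 0 · 0 · 1
3 · 2 · 3 · 2 · 2
2 · 3 · 1 · 2 · 1
1 · 0 · 3 · 3 · 3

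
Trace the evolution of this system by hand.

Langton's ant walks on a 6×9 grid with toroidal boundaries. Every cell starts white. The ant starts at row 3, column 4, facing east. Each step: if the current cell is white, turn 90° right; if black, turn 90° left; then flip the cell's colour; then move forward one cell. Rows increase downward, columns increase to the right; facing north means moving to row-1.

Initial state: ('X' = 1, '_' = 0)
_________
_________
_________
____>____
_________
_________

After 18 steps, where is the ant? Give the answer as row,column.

2,3

0) _________
_________
_________
____>____
_________
_________
1) _________
_________
_________
____X____
____v____
_________
2) _________
_________
_________
____X____
___<X____
_________
3) _________
_________
_________
___^X____
___XX____
_________
4) _________
_________
_________
___X>____
___XX____
_________
5) _________
_________
____^____
___X_____
___XX____
_________
6) _________
_________
____X>___
___X_____
___XX____
_________
7) _________
_________
____XX___
___X_v___
___XX____
_________
8) _________
_________
____XX___
___X<X___
___XX____
_________
9) _________
_________
____^X___
___XXX___
___XX____
_________
10) _________
_________
___<_X___
___XXX___
___XX____
_________
11) _________
___^_____
___X_X___
___XXX___
___XX____
_________
12) _________
___X>____
___X_X___
___XXX___
___XX____
_________
13) _________
___XX____
___XvX___
___XXX___
___XX____
_________
14) _________
___XX____
___<XX___
___XXX___
___XX____
_________
15) _________
___XX____
____XX___
___vXX___
___XX____
_________
16) _________
___XX____
____XX___
____>X___
___XX____
_________
17) _________
___XX____
____^X___
_____X___
___XX____
_________
18) _________
___XX____
___<_X___
_____X___
___XX____
_________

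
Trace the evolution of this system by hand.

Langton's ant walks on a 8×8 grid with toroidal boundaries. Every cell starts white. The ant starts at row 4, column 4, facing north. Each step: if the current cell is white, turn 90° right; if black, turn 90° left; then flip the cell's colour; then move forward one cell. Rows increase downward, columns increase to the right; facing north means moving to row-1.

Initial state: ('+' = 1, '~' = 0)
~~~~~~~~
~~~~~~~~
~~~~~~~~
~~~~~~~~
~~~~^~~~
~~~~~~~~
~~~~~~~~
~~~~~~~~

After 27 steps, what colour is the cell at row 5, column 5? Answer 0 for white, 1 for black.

k=0  ~~~~~~~~
~~~~~~~~
~~~~~~~~
~~~~~~~~
~~~~^~~~
~~~~~~~~
~~~~~~~~
~~~~~~~~
k=1  ~~~~~~~~
~~~~~~~~
~~~~~~~~
~~~~~~~~
~~~~+>~~
~~~~~~~~
~~~~~~~~
~~~~~~~~
k=2  ~~~~~~~~
~~~~~~~~
~~~~~~~~
~~~~~~~~
~~~~++~~
~~~~~v~~
~~~~~~~~
~~~~~~~~
k=3  ~~~~~~~~
~~~~~~~~
~~~~~~~~
~~~~~~~~
~~~~++~~
~~~~<+~~
~~~~~~~~
~~~~~~~~
k=4  ~~~~~~~~
~~~~~~~~
~~~~~~~~
~~~~~~~~
~~~~^+~~
~~~~++~~
~~~~~~~~
~~~~~~~~
k=5  ~~~~~~~~
~~~~~~~~
~~~~~~~~
~~~~~~~~
~~~<~+~~
~~~~++~~
~~~~~~~~
~~~~~~~~
k=6  ~~~~~~~~
~~~~~~~~
~~~~~~~~
~~~^~~~~
~~~+~+~~
~~~~++~~
~~~~~~~~
~~~~~~~~
k=7  ~~~~~~~~
~~~~~~~~
~~~~~~~~
~~~+>~~~
~~~+~+~~
~~~~++~~
~~~~~~~~
~~~~~~~~
k=8  ~~~~~~~~
~~~~~~~~
~~~~~~~~
~~~++~~~
~~~+v+~~
~~~~++~~
~~~~~~~~
~~~~~~~~
k=9  ~~~~~~~~
~~~~~~~~
~~~~~~~~
~~~++~~~
~~~<++~~
~~~~++~~
~~~~~~~~
~~~~~~~~
k=10  ~~~~~~~~
~~~~~~~~
~~~~~~~~
~~~++~~~
~~~~++~~
~~~v++~~
~~~~~~~~
~~~~~~~~
k=11  ~~~~~~~~
~~~~~~~~
~~~~~~~~
~~~++~~~
~~~~++~~
~~<+++~~
~~~~~~~~
~~~~~~~~
k=12  ~~~~~~~~
~~~~~~~~
~~~~~~~~
~~~++~~~
~~^~++~~
~~++++~~
~~~~~~~~
~~~~~~~~
k=13  ~~~~~~~~
~~~~~~~~
~~~~~~~~
~~~++~~~
~~+>++~~
~~++++~~
~~~~~~~~
~~~~~~~~
k=14  ~~~~~~~~
~~~~~~~~
~~~~~~~~
~~~++~~~
~~++++~~
~~+v++~~
~~~~~~~~
~~~~~~~~
k=15  ~~~~~~~~
~~~~~~~~
~~~~~~~~
~~~++~~~
~~++++~~
~~+~>+~~
~~~~~~~~
~~~~~~~~
k=16  ~~~~~~~~
~~~~~~~~
~~~~~~~~
~~~++~~~
~~++^+~~
~~+~~+~~
~~~~~~~~
~~~~~~~~
k=17  ~~~~~~~~
~~~~~~~~
~~~~~~~~
~~~++~~~
~~+<~+~~
~~+~~+~~
~~~~~~~~
~~~~~~~~
k=18  ~~~~~~~~
~~~~~~~~
~~~~~~~~
~~~++~~~
~~+~~+~~
~~+v~+~~
~~~~~~~~
~~~~~~~~
k=19  ~~~~~~~~
~~~~~~~~
~~~~~~~~
~~~++~~~
~~+~~+~~
~~<+~+~~
~~~~~~~~
~~~~~~~~
k=20  ~~~~~~~~
~~~~~~~~
~~~~~~~~
~~~++~~~
~~+~~+~~
~~~+~+~~
~~v~~~~~
~~~~~~~~
k=21  ~~~~~~~~
~~~~~~~~
~~~~~~~~
~~~++~~~
~~+~~+~~
~~~+~+~~
~<+~~~~~
~~~~~~~~
k=22  ~~~~~~~~
~~~~~~~~
~~~~~~~~
~~~++~~~
~~+~~+~~
~^~+~+~~
~++~~~~~
~~~~~~~~
k=23  ~~~~~~~~
~~~~~~~~
~~~~~~~~
~~~++~~~
~~+~~+~~
~+>+~+~~
~++~~~~~
~~~~~~~~
k=24  ~~~~~~~~
~~~~~~~~
~~~~~~~~
~~~++~~~
~~+~~+~~
~+++~+~~
~+v~~~~~
~~~~~~~~
k=25  ~~~~~~~~
~~~~~~~~
~~~~~~~~
~~~++~~~
~~+~~+~~
~+++~+~~
~+~>~~~~
~~~~~~~~
k=26  ~~~~~~~~
~~~~~~~~
~~~~~~~~
~~~++~~~
~~+~~+~~
~+++~+~~
~+~+~~~~
~~~v~~~~
k=27  ~~~~~~~~
~~~~~~~~
~~~~~~~~
~~~++~~~
~~+~~+~~
~+++~+~~
~+~+~~~~
~~<+~~~~

1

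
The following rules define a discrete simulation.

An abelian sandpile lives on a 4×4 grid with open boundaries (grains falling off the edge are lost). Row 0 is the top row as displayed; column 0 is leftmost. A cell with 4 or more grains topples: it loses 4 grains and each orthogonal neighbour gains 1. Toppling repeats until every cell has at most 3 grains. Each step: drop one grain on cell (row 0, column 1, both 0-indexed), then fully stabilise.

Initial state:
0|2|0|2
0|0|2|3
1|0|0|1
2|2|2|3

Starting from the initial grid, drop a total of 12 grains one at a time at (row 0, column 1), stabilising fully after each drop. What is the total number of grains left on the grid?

29

t=0: 0|2|0|2
0|0|2|3
1|0|0|1
2|2|2|3
t=1: 0|3|0|2
0|0|2|3
1|0|0|1
2|2|2|3
t=2: 1|0|1|2
0|1|2|3
1|0|0|1
2|2|2|3
t=3: 1|1|1|2
0|1|2|3
1|0|0|1
2|2|2|3
t=4: 1|2|1|2
0|1|2|3
1|0|0|1
2|2|2|3
t=5: 1|3|1|2
0|1|2|3
1|0|0|1
2|2|2|3
t=6: 2|0|2|2
0|2|2|3
1|0|0|1
2|2|2|3
t=7: 2|1|2|2
0|2|2|3
1|0|0|1
2|2|2|3
t=8: 2|2|2|2
0|2|2|3
1|0|0|1
2|2|2|3
t=9: 2|3|2|2
0|2|2|3
1|0|0|1
2|2|2|3
t=10: 3|0|3|2
0|3|2|3
1|0|0|1
2|2|2|3
t=11: 3|1|3|2
0|3|2|3
1|0|0|1
2|2|2|3
t=12: 3|2|3|2
0|3|2|3
1|0|0|1
2|2|2|3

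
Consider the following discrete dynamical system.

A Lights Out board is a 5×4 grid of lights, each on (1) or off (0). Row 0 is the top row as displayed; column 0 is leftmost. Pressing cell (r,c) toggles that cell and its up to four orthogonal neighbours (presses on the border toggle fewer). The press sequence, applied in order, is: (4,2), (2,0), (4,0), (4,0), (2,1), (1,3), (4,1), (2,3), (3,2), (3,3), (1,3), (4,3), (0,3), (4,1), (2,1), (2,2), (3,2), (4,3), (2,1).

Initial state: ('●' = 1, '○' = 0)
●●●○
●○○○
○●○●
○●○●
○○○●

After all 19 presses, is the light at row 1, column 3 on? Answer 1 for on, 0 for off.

0) ●●●○
●○○○
○●○●
○●○●
○○○●
1) ●●●○
●○○○
○●○●
○●●●
○●●○
2) ●●●○
○○○○
●○○●
●●●●
○●●○
3) ●●●○
○○○○
●○○●
○●●●
●○●○
4) ●●●○
○○○○
●○○●
●●●●
○●●○
5) ●●●○
○●○○
○●●●
●○●●
○●●○
6) ●●●●
○●●●
○●●○
●○●●
○●●○
7) ●●●●
○●●●
○●●○
●●●●
●○○○
8) ●●●●
○●●○
○●○●
●●●○
●○○○
9) ●●●●
○●●○
○●●●
●○○●
●○●○
10) ●●●●
○●●○
○●●○
●○●○
●○●●
11) ●●●○
○●○●
○●●●
●○●○
●○●●
12) ●●●○
○●○●
○●●●
●○●●
●○○○
13) ●●○●
○●○○
○●●●
●○●●
●○○○
14) ●●○●
○●○○
○●●●
●●●●
○●●○
15) ●●○●
○○○○
●○○●
●○●●
○●●○
16) ●●○●
○○●○
●●●○
●○○●
○●●○
17) ●●○●
○○●○
●●○○
●●●○
○●○○
18) ●●○●
○○●○
●●○○
●●●●
○●●●
19) ●●○●
○●●○
○○●○
●○●●
○●●●

0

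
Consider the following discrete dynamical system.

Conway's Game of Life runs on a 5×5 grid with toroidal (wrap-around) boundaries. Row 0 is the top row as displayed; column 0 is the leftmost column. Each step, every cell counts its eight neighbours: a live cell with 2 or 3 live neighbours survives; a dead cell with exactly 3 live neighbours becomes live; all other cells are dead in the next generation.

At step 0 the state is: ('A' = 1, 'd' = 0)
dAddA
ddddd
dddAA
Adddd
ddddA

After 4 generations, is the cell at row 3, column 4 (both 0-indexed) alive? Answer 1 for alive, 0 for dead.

1

[0] dAddA
ddddd
dddAA
Adddd
ddddA
[1] Adddd
AddAA
ddddA
AddAd
ddddA
[2] AddAd
AddAd
ddddd
AddAd
AdddA
[3] AAdAd
ddddd
ddddd
Adddd
AAdAd
[4] AAddd
ddddd
ddddd
AAddA
ddddd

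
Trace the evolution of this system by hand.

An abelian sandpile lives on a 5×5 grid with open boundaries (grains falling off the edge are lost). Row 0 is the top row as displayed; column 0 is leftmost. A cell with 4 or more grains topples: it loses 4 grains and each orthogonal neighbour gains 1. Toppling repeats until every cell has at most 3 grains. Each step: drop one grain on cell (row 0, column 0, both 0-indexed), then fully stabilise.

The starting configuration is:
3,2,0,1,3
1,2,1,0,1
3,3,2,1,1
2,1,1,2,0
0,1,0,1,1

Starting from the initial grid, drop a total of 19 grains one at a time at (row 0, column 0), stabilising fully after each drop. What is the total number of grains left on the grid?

k=0  3,2,0,1,3
1,2,1,0,1
3,3,2,1,1
2,1,1,2,0
0,1,0,1,1
k=1  0,3,0,1,3
2,2,1,0,1
3,3,2,1,1
2,1,1,2,0
0,1,0,1,1
k=2  1,3,0,1,3
2,2,1,0,1
3,3,2,1,1
2,1,1,2,0
0,1,0,1,1
k=3  2,3,0,1,3
2,2,1,0,1
3,3,2,1,1
2,1,1,2,0
0,1,0,1,1
k=4  3,3,0,1,3
2,2,1,0,1
3,3,2,1,1
2,1,1,2,0
0,1,0,1,1
k=5  1,0,1,1,3
3,3,1,0,1
3,3,2,1,1
2,1,1,2,0
0,1,0,1,1
k=6  2,0,1,1,3
3,3,1,0,1
3,3,2,1,1
2,1,1,2,0
0,1,0,1,1
k=7  3,0,1,1,3
3,3,1,0,1
3,3,2,1,1
2,1,1,2,0
0,1,0,1,1
k=8  1,2,1,1,3
2,1,2,0,1
1,1,3,1,1
3,2,1,2,0
0,1,0,1,1
k=9  2,2,1,1,3
2,1,2,0,1
1,1,3,1,1
3,2,1,2,0
0,1,0,1,1
k=10  3,2,1,1,3
2,1,2,0,1
1,1,3,1,1
3,2,1,2,0
0,1,0,1,1
k=11  0,3,1,1,3
3,1,2,0,1
1,1,3,1,1
3,2,1,2,0
0,1,0,1,1
k=12  1,3,1,1,3
3,1,2,0,1
1,1,3,1,1
3,2,1,2,0
0,1,0,1,1
k=13  2,3,1,1,3
3,1,2,0,1
1,1,3,1,1
3,2,1,2,0
0,1,0,1,1
k=14  3,3,1,1,3
3,1,2,0,1
1,1,3,1,1
3,2,1,2,0
0,1,0,1,1
k=15  2,0,2,1,3
0,3,2,0,1
2,1,3,1,1
3,2,1,2,0
0,1,0,1,1
k=16  3,0,2,1,3
0,3,2,0,1
2,1,3,1,1
3,2,1,2,0
0,1,0,1,1
k=17  0,1,2,1,3
1,3,2,0,1
2,1,3,1,1
3,2,1,2,0
0,1,0,1,1
k=18  1,1,2,1,3
1,3,2,0,1
2,1,3,1,1
3,2,1,2,0
0,1,0,1,1
k=19  2,1,2,1,3
1,3,2,0,1
2,1,3,1,1
3,2,1,2,0
0,1,0,1,1

35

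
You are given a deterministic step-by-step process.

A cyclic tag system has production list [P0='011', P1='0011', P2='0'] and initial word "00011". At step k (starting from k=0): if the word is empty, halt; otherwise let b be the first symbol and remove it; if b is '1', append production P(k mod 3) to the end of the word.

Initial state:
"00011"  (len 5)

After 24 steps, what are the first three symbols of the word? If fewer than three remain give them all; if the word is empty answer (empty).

step 0: "00011"  (len 5)
step 1: "0011"  (len 4)
step 2: "011"  (len 3)
step 3: "11"  (len 2)
step 4: "1011"  (len 4)
step 5: "0110011"  (len 7)
step 6: "110011"  (len 6)
step 7: "10011011"  (len 8)
step 8: "00110110011"  (len 11)
step 9: "0110110011"  (len 10)
step 10: "110110011"  (len 9)
step 11: "101100110011"  (len 12)
step 12: "011001100110"  (len 12)
step 13: "11001100110"  (len 11)
step 14: "10011001100011"  (len 14)
step 15: "00110011000110"  (len 14)
step 16: "0110011000110"  (len 13)
step 17: "110011000110"  (len 12)
step 18: "100110001100"  (len 12)
step 19: "00110001100011"  (len 14)
step 20: "0110001100011"  (len 13)
step 21: "110001100011"  (len 12)
step 22: "10001100011011"  (len 14)
step 23: "00011000110110011"  (len 17)
step 24: "0011000110110011"  (len 16)

001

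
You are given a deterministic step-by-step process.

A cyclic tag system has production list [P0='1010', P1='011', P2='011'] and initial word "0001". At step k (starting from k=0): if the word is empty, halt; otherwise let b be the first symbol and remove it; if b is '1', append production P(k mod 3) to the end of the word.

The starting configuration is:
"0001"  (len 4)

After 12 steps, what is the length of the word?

t=0: "0001"  (len 4)
t=1: "001"  (len 3)
t=2: "01"  (len 2)
t=3: "1"  (len 1)
t=4: "1010"  (len 4)
t=5: "010011"  (len 6)
t=6: "10011"  (len 5)
t=7: "00111010"  (len 8)
t=8: "0111010"  (len 7)
t=9: "111010"  (len 6)
t=10: "110101010"  (len 9)
t=11: "10101010011"  (len 11)
t=12: "0101010011011"  (len 13)

13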